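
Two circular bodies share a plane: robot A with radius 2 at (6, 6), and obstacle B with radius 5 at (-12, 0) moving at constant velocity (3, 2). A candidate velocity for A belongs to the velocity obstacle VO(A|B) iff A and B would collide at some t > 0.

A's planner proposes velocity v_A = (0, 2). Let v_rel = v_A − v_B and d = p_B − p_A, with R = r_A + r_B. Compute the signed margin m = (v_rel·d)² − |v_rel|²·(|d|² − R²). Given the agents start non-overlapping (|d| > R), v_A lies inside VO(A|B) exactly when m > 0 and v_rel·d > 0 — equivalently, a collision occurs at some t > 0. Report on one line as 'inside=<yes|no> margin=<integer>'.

d = (-18, -6),  |d|² = 360;  R = 2+5 = 7,  c = 360−7² = 311
v_rel = (-3, 0),  |v_rel|² = 9;  v_rel·d = (-3)·(-18) + (0)·(-6) = 54
9·t² − 108·t + 311 = 0  ⇒  m = 54² − 9·311 = 117
m = 117 > 0,  v_rel·d = 54 > 0  ⇒  inside

inside=yes margin=117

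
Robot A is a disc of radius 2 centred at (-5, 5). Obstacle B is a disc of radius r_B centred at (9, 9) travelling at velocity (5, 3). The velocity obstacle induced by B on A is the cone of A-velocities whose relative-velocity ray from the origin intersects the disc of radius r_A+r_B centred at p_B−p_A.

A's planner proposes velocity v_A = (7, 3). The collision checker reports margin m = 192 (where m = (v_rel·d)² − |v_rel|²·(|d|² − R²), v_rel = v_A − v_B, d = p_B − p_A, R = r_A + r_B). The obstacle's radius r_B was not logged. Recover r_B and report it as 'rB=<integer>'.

m = 192
d = (14, 4);  v_rel = (2, 0),  |v_rel|² = 4
v_rel×d = (2)·(4) − (0)·(14) = 8
since m = R²·4 − 8²:  R² = (64 + 192) / 4 = 64
R = √64 = 8  ⇒  r_B = 8 − 2 = 6

rB=6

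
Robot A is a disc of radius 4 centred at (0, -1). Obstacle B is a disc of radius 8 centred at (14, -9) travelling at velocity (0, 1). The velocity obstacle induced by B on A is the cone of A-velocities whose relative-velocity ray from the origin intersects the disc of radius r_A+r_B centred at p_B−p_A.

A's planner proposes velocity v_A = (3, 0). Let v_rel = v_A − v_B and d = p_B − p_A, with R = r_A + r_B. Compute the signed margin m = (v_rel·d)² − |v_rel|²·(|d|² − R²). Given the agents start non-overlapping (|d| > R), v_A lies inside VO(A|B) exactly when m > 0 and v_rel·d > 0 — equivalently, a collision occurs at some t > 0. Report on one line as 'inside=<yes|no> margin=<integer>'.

d = (14, -8),  |d|² = 260;  R = 4+8 = 12,  c = 260−12² = 116
v_rel = (3, -1),  |v_rel|² = 10;  v_rel·d = (3)·(14) + (-1)·(-8) = 50
10·t² − 100·t + 116 = 0  ⇒  m = 50² − 10·116 = 1340
m = 1340 > 0,  v_rel·d = 50 > 0  ⇒  inside

inside=yes margin=1340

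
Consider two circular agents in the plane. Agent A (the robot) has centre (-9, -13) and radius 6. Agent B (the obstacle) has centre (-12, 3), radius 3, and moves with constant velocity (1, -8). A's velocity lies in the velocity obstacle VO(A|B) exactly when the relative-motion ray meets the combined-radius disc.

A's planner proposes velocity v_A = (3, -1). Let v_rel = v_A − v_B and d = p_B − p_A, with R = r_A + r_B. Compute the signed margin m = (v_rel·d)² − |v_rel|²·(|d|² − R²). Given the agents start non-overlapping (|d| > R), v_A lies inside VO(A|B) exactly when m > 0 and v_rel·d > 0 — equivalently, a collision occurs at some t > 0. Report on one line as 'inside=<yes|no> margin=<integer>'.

d = (-3, 16),  |d|² = 265;  R = 6+3 = 9,  c = 265−9² = 184
v_rel = (2, 7),  |v_rel|² = 53;  v_rel·d = (2)·(-3) + (7)·(16) = 106
53·t² − 212·t + 184 = 0  ⇒  m = 106² − 53·184 = 1484
m = 1484 > 0,  v_rel·d = 106 > 0  ⇒  inside

inside=yes margin=1484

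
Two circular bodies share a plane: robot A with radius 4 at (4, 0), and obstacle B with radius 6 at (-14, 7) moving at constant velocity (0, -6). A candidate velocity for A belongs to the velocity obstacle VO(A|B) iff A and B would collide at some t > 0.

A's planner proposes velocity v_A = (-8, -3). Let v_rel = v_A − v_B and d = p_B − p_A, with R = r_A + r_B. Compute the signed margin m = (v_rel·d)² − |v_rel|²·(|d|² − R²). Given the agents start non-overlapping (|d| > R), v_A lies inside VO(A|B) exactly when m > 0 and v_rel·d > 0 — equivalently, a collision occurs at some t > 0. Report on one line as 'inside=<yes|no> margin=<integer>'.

d = (-18, 7),  |d|² = 373;  R = 4+6 = 10,  c = 373−10² = 273
v_rel = (-8, 3),  |v_rel|² = 73;  v_rel·d = (-8)·(-18) + (3)·(7) = 165
73·t² − 330·t + 273 = 0  ⇒  m = 165² − 73·273 = 7296
m = 7296 > 0,  v_rel·d = 165 > 0  ⇒  inside

inside=yes margin=7296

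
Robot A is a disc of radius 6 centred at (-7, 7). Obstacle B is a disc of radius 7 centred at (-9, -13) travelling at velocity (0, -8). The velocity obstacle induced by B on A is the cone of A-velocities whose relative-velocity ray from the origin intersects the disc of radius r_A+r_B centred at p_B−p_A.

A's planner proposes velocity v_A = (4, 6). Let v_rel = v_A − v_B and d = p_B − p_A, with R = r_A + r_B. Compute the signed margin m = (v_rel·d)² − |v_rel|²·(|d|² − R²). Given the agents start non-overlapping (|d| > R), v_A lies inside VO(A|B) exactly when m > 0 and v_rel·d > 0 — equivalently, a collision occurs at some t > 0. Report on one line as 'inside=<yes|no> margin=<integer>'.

d = (-2, -20),  |d|² = 404;  R = 6+7 = 13,  c = 404−13² = 235
v_rel = (4, 14),  |v_rel|² = 212;  v_rel·d = (4)·(-2) + (14)·(-20) = -288
212·t² + 576·t + 235 = 0  ⇒  m = (-288)² − 212·235 = 33124
m = 33124 > 0,  v_rel·d = -288 < 0  ⇒  outside

inside=no margin=33124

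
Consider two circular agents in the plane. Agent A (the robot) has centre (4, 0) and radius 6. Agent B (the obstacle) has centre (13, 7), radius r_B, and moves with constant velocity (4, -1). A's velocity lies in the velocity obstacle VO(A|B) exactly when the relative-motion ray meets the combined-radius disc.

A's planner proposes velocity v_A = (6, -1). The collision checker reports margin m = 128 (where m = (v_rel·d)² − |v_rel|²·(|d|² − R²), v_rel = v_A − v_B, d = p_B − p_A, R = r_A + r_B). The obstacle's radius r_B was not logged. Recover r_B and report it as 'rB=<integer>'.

m = 128
d = (9, 7);  v_rel = (2, 0),  |v_rel|² = 4
v_rel×d = (2)·(7) − (0)·(9) = 14
since m = R²·4 − 14²:  R² = (196 + 128) / 4 = 81
R = √81 = 9  ⇒  r_B = 9 − 6 = 3

rB=3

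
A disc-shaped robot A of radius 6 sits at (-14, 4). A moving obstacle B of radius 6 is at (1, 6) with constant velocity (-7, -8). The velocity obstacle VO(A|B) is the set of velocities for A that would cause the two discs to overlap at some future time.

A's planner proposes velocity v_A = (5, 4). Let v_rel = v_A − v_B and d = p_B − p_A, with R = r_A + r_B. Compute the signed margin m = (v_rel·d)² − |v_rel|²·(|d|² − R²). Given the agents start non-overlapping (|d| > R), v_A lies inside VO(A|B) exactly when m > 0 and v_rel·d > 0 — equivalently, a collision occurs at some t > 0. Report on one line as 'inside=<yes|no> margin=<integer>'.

d = (15, 2),  |d|² = 229;  R = 6+6 = 12,  c = 229−12² = 85
v_rel = (12, 12),  |v_rel|² = 288;  v_rel·d = (12)·(15) + (12)·(2) = 204
288·t² − 408·t + 85 = 0  ⇒  m = 204² − 288·85 = 17136
m = 17136 > 0,  v_rel·d = 204 > 0  ⇒  inside

inside=yes margin=17136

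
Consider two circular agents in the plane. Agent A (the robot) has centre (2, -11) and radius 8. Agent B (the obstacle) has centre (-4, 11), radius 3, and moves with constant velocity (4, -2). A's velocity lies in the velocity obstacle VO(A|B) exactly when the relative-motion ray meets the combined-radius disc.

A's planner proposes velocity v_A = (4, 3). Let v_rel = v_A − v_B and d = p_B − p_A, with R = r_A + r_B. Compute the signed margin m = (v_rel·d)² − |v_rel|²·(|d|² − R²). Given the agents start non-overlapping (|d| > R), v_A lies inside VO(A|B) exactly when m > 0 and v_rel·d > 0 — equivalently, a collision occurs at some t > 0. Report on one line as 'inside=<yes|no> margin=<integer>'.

d = (-6, 22),  |d|² = 520;  R = 8+3 = 11,  c = 520−11² = 399
v_rel = (0, 5),  |v_rel|² = 25;  v_rel·d = (0)·(-6) + (5)·(22) = 110
25·t² − 220·t + 399 = 0  ⇒  m = 110² − 25·399 = 2125
m = 2125 > 0,  v_rel·d = 110 > 0  ⇒  inside

inside=yes margin=2125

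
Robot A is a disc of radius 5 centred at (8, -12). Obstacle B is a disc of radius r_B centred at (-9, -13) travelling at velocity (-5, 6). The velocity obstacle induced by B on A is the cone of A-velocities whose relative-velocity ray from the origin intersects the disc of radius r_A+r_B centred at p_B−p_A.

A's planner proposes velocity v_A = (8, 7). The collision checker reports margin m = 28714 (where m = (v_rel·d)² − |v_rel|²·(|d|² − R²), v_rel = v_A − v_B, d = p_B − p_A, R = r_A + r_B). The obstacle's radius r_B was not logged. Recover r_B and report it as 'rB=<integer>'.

m = 28714
d = (-17, -1);  v_rel = (13, 1),  |v_rel|² = 170
v_rel×d = (13)·(-1) − (1)·(-17) = 4
since m = R²·170 − 4²:  R² = (16 + 28714) / 170 = 169
R = √169 = 13  ⇒  r_B = 13 − 5 = 8

rB=8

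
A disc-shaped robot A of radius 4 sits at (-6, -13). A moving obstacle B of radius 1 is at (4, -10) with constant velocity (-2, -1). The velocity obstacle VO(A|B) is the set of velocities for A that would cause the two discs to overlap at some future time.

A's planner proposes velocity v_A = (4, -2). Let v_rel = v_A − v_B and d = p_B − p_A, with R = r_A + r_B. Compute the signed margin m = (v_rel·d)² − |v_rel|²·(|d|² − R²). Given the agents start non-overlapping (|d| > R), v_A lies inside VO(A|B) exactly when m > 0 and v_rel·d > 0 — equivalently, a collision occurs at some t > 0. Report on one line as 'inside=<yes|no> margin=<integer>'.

d = (10, 3),  |d|² = 109;  R = 4+1 = 5,  c = 109−5² = 84
v_rel = (6, -1),  |v_rel|² = 37;  v_rel·d = (6)·(10) + (-1)·(3) = 57
37·t² − 114·t + 84 = 0  ⇒  m = 57² − 37·84 = 141
m = 141 > 0,  v_rel·d = 57 > 0  ⇒  inside

inside=yes margin=141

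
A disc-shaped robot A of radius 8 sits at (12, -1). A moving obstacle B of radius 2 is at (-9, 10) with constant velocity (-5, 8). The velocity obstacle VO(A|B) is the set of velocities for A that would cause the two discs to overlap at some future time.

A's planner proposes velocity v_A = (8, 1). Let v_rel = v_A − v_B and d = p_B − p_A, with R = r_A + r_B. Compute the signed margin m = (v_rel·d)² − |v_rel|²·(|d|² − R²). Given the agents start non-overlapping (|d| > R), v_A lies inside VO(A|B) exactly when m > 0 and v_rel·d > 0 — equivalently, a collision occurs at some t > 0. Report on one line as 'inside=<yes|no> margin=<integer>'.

d = (-21, 11),  |d|² = 562;  R = 8+2 = 10,  c = 562−10² = 462
v_rel = (13, -7),  |v_rel|² = 218;  v_rel·d = (13)·(-21) + (-7)·(11) = -350
218·t² + 700·t + 462 = 0  ⇒  m = (-350)² − 218·462 = 21784
m = 21784 > 0,  v_rel·d = -350 < 0  ⇒  outside

inside=no margin=21784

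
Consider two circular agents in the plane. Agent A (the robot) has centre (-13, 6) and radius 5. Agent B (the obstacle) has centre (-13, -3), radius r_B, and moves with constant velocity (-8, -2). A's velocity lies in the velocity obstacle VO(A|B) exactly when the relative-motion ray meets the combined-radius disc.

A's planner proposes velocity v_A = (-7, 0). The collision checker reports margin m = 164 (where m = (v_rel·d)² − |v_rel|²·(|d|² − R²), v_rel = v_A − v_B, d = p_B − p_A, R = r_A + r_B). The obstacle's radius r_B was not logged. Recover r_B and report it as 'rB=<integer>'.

m = 164
d = (0, -9);  v_rel = (1, 2),  |v_rel|² = 5
v_rel×d = (1)·(-9) − (2)·(0) = -9
since m = R²·5 − (-9)²:  R² = (81 + 164) / 5 = 49
R = √49 = 7  ⇒  r_B = 7 − 5 = 2

rB=2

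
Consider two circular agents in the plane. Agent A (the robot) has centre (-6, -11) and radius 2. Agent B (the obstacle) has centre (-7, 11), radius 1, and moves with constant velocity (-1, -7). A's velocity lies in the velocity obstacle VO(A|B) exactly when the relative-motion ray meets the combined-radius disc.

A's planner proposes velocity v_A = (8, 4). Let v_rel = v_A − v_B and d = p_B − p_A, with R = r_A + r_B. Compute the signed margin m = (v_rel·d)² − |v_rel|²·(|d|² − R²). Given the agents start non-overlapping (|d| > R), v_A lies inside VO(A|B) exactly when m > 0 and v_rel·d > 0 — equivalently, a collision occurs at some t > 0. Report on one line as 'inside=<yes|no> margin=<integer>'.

d = (-1, 22),  |d|² = 485;  R = 2+1 = 3,  c = 485−3² = 476
v_rel = (9, 11),  |v_rel|² = 202;  v_rel·d = (9)·(-1) + (11)·(22) = 233
202·t² − 466·t + 476 = 0  ⇒  m = 233² − 202·476 = -41863
m = -41863 < 0,  v_rel·d = 233 > 0  ⇒  outside

inside=no margin=-41863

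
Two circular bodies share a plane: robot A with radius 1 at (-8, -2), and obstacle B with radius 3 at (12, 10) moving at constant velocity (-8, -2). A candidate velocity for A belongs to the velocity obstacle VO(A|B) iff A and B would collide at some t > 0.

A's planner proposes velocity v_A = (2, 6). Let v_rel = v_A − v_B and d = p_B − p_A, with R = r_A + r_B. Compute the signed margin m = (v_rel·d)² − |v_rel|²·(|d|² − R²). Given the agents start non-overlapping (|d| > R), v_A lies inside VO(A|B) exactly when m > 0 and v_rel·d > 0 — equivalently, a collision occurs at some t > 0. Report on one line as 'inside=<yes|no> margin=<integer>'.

d = (20, 12),  |d|² = 544;  R = 1+3 = 4,  c = 544−4² = 528
v_rel = (10, 8),  |v_rel|² = 164;  v_rel·d = (10)·(20) + (8)·(12) = 296
164·t² − 592·t + 528 = 0  ⇒  m = 296² − 164·528 = 1024
m = 1024 > 0,  v_rel·d = 296 > 0  ⇒  inside

inside=yes margin=1024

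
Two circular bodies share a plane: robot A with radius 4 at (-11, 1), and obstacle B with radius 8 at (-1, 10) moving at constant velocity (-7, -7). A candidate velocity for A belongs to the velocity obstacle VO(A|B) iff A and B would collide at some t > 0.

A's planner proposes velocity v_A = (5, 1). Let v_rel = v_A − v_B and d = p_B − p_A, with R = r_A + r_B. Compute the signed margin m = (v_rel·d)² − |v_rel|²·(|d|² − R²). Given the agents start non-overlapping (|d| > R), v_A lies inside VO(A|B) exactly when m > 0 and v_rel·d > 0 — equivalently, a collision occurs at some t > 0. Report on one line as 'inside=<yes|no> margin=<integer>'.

d = (10, 9),  |d|² = 181;  R = 4+8 = 12,  c = 181−12² = 37
v_rel = (12, 8),  |v_rel|² = 208;  v_rel·d = (12)·(10) + (8)·(9) = 192
208·t² − 384·t + 37 = 0  ⇒  m = 192² − 208·37 = 29168
m = 29168 > 0,  v_rel·d = 192 > 0  ⇒  inside

inside=yes margin=29168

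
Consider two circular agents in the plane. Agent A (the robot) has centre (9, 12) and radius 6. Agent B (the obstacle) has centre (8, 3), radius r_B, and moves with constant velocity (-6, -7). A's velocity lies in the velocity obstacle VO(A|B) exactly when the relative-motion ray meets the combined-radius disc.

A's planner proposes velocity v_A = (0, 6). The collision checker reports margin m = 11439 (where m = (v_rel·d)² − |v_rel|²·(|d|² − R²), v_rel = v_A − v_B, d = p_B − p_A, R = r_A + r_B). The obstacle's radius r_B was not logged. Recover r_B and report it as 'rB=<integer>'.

m = 11439
d = (-1, -9);  v_rel = (6, 13),  |v_rel|² = 205
v_rel×d = (6)·(-9) − (13)·(-1) = -41
since m = R²·205 − (-41)²:  R² = (1681 + 11439) / 205 = 64
R = √64 = 8  ⇒  r_B = 8 − 6 = 2

rB=2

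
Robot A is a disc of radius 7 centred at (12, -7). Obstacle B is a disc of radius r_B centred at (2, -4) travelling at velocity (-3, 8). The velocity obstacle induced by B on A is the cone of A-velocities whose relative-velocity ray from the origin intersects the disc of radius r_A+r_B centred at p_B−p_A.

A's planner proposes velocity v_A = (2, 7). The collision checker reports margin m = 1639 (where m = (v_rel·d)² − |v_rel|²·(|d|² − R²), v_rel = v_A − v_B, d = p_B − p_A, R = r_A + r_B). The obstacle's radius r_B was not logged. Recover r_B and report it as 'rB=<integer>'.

m = 1639
d = (-10, 3);  v_rel = (5, -1),  |v_rel|² = 26
v_rel×d = (5)·(3) − (-1)·(-10) = 5
since m = R²·26 − 5²:  R² = (25 + 1639) / 26 = 64
R = √64 = 8  ⇒  r_B = 8 − 7 = 1

rB=1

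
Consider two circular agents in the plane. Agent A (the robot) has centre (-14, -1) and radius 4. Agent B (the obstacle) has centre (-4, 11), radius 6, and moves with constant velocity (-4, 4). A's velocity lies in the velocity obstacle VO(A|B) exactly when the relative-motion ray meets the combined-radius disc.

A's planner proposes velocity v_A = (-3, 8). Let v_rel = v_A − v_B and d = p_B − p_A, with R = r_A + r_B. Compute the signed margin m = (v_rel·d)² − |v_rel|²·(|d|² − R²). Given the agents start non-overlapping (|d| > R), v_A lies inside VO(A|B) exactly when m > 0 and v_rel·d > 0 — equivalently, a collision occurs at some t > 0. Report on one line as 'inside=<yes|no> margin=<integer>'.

d = (10, 12),  |d|² = 244;  R = 4+6 = 10,  c = 244−10² = 144
v_rel = (1, 4),  |v_rel|² = 17;  v_rel·d = (1)·(10) + (4)·(12) = 58
17·t² − 116·t + 144 = 0  ⇒  m = 58² − 17·144 = 916
m = 916 > 0,  v_rel·d = 58 > 0  ⇒  inside

inside=yes margin=916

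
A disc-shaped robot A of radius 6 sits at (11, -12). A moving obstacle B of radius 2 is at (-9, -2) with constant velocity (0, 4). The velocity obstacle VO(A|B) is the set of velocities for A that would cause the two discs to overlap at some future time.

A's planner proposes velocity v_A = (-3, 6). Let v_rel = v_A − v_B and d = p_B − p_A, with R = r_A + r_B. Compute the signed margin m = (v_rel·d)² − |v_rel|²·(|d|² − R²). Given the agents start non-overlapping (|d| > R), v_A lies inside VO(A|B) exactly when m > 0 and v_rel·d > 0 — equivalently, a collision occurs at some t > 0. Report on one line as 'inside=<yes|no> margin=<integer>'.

d = (-20, 10),  |d|² = 500;  R = 6+2 = 8,  c = 500−8² = 436
v_rel = (-3, 2),  |v_rel|² = 13;  v_rel·d = (-3)·(-20) + (2)·(10) = 80
13·t² − 160·t + 436 = 0  ⇒  m = 80² − 13·436 = 732
m = 732 > 0,  v_rel·d = 80 > 0  ⇒  inside

inside=yes margin=732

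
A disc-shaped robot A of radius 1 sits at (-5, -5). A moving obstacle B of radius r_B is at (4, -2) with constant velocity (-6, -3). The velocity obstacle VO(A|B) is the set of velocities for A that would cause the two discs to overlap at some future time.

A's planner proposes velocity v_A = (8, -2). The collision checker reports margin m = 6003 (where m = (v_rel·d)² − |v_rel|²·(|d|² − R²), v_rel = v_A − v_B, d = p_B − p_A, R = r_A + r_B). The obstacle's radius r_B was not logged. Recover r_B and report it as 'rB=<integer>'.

m = 6003
d = (9, 3);  v_rel = (14, 1),  |v_rel|² = 197
v_rel×d = (14)·(3) − (1)·(9) = 33
since m = R²·197 − 33²:  R² = (1089 + 6003) / 197 = 36
R = √36 = 6  ⇒  r_B = 6 − 1 = 5

rB=5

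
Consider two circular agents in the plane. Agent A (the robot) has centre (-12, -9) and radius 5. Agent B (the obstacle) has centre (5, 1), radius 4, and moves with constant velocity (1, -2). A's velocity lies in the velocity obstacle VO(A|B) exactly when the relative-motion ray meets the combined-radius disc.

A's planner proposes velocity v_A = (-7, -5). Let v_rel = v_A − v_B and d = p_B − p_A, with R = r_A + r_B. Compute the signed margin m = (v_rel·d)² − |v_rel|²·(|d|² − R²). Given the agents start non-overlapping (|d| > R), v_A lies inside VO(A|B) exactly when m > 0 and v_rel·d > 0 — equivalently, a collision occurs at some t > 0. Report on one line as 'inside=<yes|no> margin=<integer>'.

d = (17, 10),  |d|² = 389;  R = 5+4 = 9,  c = 389−9² = 308
v_rel = (-8, -3),  |v_rel|² = 73;  v_rel·d = (-8)·(17) + (-3)·(10) = -166
73·t² + 332·t + 308 = 0  ⇒  m = (-166)² − 73·308 = 5072
m = 5072 > 0,  v_rel·d = -166 < 0  ⇒  outside

inside=no margin=5072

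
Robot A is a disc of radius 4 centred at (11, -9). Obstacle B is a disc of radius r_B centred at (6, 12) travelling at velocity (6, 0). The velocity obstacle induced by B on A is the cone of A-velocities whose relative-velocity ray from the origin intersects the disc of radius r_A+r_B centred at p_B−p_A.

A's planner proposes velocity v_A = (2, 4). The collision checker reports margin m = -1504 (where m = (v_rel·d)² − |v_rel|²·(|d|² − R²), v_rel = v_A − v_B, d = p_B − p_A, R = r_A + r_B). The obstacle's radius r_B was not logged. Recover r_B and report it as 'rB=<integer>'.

m = -1504
d = (-5, 21);  v_rel = (-4, 4),  |v_rel|² = 32
v_rel×d = (-4)·(21) − (4)·(-5) = -64
since m = R²·32 − (-64)²:  R² = (4096 + -1504) / 32 = 81
R = √81 = 9  ⇒  r_B = 9 − 4 = 5

rB=5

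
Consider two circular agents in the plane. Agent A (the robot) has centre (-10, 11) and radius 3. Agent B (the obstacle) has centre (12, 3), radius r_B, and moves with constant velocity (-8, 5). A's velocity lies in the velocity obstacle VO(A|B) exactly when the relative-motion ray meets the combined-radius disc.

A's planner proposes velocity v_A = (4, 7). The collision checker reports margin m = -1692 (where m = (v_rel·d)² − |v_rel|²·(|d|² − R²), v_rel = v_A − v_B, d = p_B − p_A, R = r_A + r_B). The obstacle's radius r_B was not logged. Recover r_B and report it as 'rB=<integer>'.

m = -1692
d = (22, -8);  v_rel = (12, 2),  |v_rel|² = 148
v_rel×d = (12)·(-8) − (2)·(22) = -140
since m = R²·148 − (-140)²:  R² = (19600 + -1692) / 148 = 121
R = √121 = 11  ⇒  r_B = 11 − 3 = 8

rB=8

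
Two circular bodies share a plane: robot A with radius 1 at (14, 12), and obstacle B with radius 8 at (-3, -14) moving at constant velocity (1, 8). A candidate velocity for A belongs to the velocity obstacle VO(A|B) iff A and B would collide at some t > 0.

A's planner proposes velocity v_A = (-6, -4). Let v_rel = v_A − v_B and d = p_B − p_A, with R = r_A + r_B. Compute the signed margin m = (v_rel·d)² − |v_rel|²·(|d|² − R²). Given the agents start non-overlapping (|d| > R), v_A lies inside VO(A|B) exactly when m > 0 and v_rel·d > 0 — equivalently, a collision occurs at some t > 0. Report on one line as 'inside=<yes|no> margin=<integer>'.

d = (-17, -26),  |d|² = 965;  R = 1+8 = 9,  c = 965−9² = 884
v_rel = (-7, -12),  |v_rel|² = 193;  v_rel·d = (-7)·(-17) + (-12)·(-26) = 431
193·t² − 862·t + 884 = 0  ⇒  m = 431² − 193·884 = 15149
m = 15149 > 0,  v_rel·d = 431 > 0  ⇒  inside

inside=yes margin=15149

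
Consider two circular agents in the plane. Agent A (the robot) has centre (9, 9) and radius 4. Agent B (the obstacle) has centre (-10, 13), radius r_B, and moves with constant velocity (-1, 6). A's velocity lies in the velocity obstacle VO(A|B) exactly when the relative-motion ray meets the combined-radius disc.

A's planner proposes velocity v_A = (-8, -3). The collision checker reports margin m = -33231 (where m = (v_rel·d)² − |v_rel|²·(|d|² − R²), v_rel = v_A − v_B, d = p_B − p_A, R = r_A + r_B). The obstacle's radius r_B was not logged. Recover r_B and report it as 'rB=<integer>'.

m = -33231
d = (-19, 4);  v_rel = (-7, -9),  |v_rel|² = 130
v_rel×d = (-7)·(4) − (-9)·(-19) = -199
since m = R²·130 − (-199)²:  R² = (39601 + -33231) / 130 = 49
R = √49 = 7  ⇒  r_B = 7 − 4 = 3

rB=3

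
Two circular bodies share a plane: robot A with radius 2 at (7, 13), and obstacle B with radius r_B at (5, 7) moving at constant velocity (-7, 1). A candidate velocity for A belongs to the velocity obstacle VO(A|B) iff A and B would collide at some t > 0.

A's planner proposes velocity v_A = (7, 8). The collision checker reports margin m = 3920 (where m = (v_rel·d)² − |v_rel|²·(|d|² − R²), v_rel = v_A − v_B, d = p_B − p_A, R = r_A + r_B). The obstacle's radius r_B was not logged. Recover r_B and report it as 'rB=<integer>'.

m = 3920
d = (-2, -6);  v_rel = (14, 7),  |v_rel|² = 245
v_rel×d = (14)·(-6) − (7)·(-2) = -70
since m = R²·245 − (-70)²:  R² = (4900 + 3920) / 245 = 36
R = √36 = 6  ⇒  r_B = 6 − 2 = 4

rB=4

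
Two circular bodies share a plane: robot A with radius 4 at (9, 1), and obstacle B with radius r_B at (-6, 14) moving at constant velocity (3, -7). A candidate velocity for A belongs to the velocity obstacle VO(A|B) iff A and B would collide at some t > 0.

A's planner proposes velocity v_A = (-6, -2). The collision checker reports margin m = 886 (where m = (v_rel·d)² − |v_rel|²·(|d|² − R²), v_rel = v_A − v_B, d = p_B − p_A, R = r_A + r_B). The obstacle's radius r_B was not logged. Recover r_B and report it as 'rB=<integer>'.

m = 886
d = (-15, 13);  v_rel = (-9, 5),  |v_rel|² = 106
v_rel×d = (-9)·(13) − (5)·(-15) = -42
since m = R²·106 − (-42)²:  R² = (1764 + 886) / 106 = 25
R = √25 = 5  ⇒  r_B = 5 − 4 = 1

rB=1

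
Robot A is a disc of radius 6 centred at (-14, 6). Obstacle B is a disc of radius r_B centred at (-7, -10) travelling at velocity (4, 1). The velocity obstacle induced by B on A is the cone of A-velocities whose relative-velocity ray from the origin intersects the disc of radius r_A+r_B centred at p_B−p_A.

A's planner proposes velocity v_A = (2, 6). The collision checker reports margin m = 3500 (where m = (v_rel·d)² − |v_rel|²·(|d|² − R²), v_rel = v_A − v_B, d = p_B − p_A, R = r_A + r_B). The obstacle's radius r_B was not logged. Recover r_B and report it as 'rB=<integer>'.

m = 3500
d = (7, -16);  v_rel = (-2, 5),  |v_rel|² = 29
v_rel×d = (-2)·(-16) − (5)·(7) = -3
since m = R²·29 − (-3)²:  R² = (9 + 3500) / 29 = 121
R = √121 = 11  ⇒  r_B = 11 − 6 = 5

rB=5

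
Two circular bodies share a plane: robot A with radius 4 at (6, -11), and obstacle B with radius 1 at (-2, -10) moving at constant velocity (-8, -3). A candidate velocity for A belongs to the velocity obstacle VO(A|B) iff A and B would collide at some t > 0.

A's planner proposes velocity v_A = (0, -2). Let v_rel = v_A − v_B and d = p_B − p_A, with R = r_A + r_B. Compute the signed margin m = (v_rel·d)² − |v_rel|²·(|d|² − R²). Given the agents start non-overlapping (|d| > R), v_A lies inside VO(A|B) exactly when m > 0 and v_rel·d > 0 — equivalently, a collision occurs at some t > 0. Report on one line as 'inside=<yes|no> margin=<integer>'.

d = (-8, 1),  |d|² = 65;  R = 4+1 = 5,  c = 65−5² = 40
v_rel = (8, 1),  |v_rel|² = 65;  v_rel·d = (8)·(-8) + (1)·(1) = -63
65·t² + 126·t + 40 = 0  ⇒  m = (-63)² − 65·40 = 1369
m = 1369 > 0,  v_rel·d = -63 < 0  ⇒  outside

inside=no margin=1369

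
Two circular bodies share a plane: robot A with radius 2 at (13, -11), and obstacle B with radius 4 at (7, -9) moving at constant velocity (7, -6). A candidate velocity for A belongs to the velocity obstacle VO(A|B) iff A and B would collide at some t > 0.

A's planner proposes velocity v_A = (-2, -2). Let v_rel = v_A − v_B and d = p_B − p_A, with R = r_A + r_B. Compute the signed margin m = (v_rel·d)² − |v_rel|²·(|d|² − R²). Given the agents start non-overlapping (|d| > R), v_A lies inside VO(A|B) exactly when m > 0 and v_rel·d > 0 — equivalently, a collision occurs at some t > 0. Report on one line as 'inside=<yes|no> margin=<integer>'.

d = (-6, 2),  |d|² = 40;  R = 2+4 = 6,  c = 40−6² = 4
v_rel = (-9, 4),  |v_rel|² = 97;  v_rel·d = (-9)·(-6) + (4)·(2) = 62
97·t² − 124·t + 4 = 0  ⇒  m = 62² − 97·4 = 3456
m = 3456 > 0,  v_rel·d = 62 > 0  ⇒  inside

inside=yes margin=3456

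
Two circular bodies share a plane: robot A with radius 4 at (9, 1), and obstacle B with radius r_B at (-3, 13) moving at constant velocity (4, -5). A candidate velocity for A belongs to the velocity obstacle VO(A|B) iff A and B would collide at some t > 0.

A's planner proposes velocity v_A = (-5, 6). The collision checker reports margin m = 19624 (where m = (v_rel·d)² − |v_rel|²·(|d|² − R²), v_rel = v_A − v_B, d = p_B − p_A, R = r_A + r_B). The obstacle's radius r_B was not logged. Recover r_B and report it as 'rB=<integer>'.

m = 19624
d = (-12, 12);  v_rel = (-9, 11),  |v_rel|² = 202
v_rel×d = (-9)·(12) − (11)·(-12) = 24
since m = R²·202 − 24²:  R² = (576 + 19624) / 202 = 100
R = √100 = 10  ⇒  r_B = 10 − 4 = 6

rB=6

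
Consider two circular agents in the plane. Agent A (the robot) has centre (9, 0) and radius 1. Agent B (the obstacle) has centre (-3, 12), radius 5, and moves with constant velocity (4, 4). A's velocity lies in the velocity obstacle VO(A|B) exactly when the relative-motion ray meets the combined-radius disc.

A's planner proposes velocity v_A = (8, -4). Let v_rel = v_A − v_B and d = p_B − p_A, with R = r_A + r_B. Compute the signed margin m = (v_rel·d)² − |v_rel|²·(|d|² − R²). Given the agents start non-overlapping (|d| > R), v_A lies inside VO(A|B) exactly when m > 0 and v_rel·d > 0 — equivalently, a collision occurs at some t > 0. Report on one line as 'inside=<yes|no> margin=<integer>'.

d = (-12, 12),  |d|² = 288;  R = 1+5 = 6,  c = 288−6² = 252
v_rel = (4, -8),  |v_rel|² = 80;  v_rel·d = (4)·(-12) + (-8)·(12) = -144
80·t² + 288·t + 252 = 0  ⇒  m = (-144)² − 80·252 = 576
m = 576 > 0,  v_rel·d = -144 < 0  ⇒  outside

inside=no margin=576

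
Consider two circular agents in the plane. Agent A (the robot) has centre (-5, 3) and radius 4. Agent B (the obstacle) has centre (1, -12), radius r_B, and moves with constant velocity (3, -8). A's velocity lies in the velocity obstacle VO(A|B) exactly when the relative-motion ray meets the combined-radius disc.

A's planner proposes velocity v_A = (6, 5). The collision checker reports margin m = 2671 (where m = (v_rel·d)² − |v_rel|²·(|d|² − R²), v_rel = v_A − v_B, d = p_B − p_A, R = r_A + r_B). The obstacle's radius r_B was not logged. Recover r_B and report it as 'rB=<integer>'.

m = 2671
d = (6, -15);  v_rel = (3, 13),  |v_rel|² = 178
v_rel×d = (3)·(-15) − (13)·(6) = -123
since m = R²·178 − (-123)²:  R² = (15129 + 2671) / 178 = 100
R = √100 = 10  ⇒  r_B = 10 − 4 = 6

rB=6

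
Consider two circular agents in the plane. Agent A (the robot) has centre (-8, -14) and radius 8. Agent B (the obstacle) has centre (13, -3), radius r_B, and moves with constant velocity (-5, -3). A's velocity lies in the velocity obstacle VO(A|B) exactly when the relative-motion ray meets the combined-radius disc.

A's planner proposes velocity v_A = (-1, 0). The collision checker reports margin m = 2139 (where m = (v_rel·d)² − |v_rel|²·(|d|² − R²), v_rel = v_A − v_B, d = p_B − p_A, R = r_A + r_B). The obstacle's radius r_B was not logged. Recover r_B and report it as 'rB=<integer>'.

m = 2139
d = (21, 11);  v_rel = (4, 3),  |v_rel|² = 25
v_rel×d = (4)·(11) − (3)·(21) = -19
since m = R²·25 − (-19)²:  R² = (361 + 2139) / 25 = 100
R = √100 = 10  ⇒  r_B = 10 − 8 = 2

rB=2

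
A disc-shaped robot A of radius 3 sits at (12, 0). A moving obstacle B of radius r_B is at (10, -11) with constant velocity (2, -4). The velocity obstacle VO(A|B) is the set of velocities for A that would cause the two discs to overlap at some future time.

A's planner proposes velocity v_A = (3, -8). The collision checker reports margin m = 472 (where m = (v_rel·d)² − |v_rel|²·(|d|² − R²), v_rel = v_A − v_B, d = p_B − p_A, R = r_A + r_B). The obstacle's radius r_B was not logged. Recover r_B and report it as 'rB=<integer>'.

m = 472
d = (-2, -11);  v_rel = (1, -4),  |v_rel|² = 17
v_rel×d = (1)·(-11) − (-4)·(-2) = -19
since m = R²·17 − (-19)²:  R² = (361 + 472) / 17 = 49
R = √49 = 7  ⇒  r_B = 7 − 3 = 4

rB=4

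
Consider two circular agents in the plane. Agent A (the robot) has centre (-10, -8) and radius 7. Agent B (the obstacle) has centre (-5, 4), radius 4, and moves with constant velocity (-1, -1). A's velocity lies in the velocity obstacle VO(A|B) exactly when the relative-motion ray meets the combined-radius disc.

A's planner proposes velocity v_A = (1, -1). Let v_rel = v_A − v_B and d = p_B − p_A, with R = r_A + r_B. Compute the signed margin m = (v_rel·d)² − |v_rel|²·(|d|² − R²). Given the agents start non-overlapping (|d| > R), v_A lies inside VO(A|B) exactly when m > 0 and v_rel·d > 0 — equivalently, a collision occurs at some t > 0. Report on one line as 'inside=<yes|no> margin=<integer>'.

d = (5, 12),  |d|² = 169;  R = 7+4 = 11,  c = 169−11² = 48
v_rel = (2, 0),  |v_rel|² = 4;  v_rel·d = (2)·(5) + (0)·(12) = 10
4·t² − 20·t + 48 = 0  ⇒  m = 10² − 4·48 = -92
m = -92 < 0,  v_rel·d = 10 > 0  ⇒  outside

inside=no margin=-92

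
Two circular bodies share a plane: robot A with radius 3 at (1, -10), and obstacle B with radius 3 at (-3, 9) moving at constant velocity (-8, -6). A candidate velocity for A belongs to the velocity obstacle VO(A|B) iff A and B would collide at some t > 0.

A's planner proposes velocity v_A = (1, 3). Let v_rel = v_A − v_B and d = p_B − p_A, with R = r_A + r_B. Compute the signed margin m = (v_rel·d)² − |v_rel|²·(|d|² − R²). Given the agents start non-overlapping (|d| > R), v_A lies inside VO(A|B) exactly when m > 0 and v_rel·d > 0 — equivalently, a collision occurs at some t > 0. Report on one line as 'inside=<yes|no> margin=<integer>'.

d = (-4, 19),  |d|² = 377;  R = 3+3 = 6,  c = 377−6² = 341
v_rel = (9, 9),  |v_rel|² = 162;  v_rel·d = (9)·(-4) + (9)·(19) = 135
162·t² − 270·t + 341 = 0  ⇒  m = 135² − 162·341 = -37017
m = -37017 < 0,  v_rel·d = 135 > 0  ⇒  outside

inside=no margin=-37017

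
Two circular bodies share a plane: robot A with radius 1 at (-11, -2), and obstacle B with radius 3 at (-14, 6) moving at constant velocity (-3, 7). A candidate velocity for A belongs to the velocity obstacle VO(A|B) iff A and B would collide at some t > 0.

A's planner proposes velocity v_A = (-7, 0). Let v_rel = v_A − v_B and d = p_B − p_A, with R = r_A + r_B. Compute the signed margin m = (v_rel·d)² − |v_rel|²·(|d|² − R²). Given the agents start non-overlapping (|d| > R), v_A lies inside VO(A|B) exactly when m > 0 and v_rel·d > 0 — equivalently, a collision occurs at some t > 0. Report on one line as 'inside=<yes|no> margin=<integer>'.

d = (-3, 8),  |d|² = 73;  R = 1+3 = 4,  c = 73−4² = 57
v_rel = (-4, -7),  |v_rel|² = 65;  v_rel·d = (-4)·(-3) + (-7)·(8) = -44
65·t² + 88·t + 57 = 0  ⇒  m = (-44)² − 65·57 = -1769
m = -1769 < 0,  v_rel·d = -44 < 0  ⇒  outside

inside=no margin=-1769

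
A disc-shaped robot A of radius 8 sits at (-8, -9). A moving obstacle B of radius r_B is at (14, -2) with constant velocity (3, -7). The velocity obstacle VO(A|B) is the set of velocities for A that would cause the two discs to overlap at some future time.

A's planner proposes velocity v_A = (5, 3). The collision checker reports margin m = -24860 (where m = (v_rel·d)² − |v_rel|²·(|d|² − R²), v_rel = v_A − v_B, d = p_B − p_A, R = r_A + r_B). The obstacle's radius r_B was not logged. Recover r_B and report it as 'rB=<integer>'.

m = -24860
d = (22, 7);  v_rel = (2, 10),  |v_rel|² = 104
v_rel×d = (2)·(7) − (10)·(22) = -206
since m = R²·104 − (-206)²:  R² = (42436 + -24860) / 104 = 169
R = √169 = 13  ⇒  r_B = 13 − 8 = 5

rB=5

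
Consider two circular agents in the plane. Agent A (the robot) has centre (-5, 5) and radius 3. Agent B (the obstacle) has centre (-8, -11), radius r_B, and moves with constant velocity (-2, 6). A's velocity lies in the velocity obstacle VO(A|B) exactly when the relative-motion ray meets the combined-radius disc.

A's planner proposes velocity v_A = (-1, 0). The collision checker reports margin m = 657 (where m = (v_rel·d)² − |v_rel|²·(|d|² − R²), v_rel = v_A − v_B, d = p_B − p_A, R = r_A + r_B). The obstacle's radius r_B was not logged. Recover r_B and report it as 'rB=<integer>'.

m = 657
d = (-3, -16);  v_rel = (1, -6),  |v_rel|² = 37
v_rel×d = (1)·(-16) − (-6)·(-3) = -34
since m = R²·37 − (-34)²:  R² = (1156 + 657) / 37 = 49
R = √49 = 7  ⇒  r_B = 7 − 3 = 4

rB=4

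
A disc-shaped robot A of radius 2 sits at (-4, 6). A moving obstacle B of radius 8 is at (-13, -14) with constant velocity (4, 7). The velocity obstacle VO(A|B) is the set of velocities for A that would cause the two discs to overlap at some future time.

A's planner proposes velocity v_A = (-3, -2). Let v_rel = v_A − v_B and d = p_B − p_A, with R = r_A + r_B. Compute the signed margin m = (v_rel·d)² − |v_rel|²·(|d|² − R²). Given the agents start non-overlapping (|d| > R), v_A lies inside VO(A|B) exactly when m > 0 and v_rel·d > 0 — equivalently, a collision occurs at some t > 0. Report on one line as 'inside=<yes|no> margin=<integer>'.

d = (-9, -20),  |d|² = 481;  R = 2+8 = 10,  c = 481−10² = 381
v_rel = (-7, -9),  |v_rel|² = 130;  v_rel·d = (-7)·(-9) + (-9)·(-20) = 243
130·t² − 486·t + 381 = 0  ⇒  m = 243² − 130·381 = 9519
m = 9519 > 0,  v_rel·d = 243 > 0  ⇒  inside

inside=yes margin=9519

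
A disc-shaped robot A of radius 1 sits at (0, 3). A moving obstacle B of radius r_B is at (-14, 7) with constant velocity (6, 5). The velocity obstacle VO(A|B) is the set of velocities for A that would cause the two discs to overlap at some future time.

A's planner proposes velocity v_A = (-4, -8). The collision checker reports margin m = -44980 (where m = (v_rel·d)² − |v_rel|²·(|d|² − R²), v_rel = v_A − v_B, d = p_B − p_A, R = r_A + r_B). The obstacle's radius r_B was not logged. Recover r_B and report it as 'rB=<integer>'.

m = -44980
d = (-14, 4);  v_rel = (-10, -13),  |v_rel|² = 269
v_rel×d = (-10)·(4) − (-13)·(-14) = -222
since m = R²·269 − (-222)²:  R² = (49284 + -44980) / 269 = 16
R = √16 = 4  ⇒  r_B = 4 − 1 = 3

rB=3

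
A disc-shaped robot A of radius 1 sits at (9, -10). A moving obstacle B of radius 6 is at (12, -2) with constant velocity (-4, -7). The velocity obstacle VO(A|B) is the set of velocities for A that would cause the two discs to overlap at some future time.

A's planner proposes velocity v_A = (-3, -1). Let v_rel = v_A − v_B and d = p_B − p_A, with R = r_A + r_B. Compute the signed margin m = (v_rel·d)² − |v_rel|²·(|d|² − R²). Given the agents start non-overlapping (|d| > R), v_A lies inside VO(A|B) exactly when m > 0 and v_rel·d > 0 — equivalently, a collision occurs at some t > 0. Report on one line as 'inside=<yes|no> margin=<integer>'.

d = (3, 8),  |d|² = 73;  R = 1+6 = 7,  c = 73−7² = 24
v_rel = (1, 6),  |v_rel|² = 37;  v_rel·d = (1)·(3) + (6)·(8) = 51
37·t² − 102·t + 24 = 0  ⇒  m = 51² − 37·24 = 1713
m = 1713 > 0,  v_rel·d = 51 > 0  ⇒  inside

inside=yes margin=1713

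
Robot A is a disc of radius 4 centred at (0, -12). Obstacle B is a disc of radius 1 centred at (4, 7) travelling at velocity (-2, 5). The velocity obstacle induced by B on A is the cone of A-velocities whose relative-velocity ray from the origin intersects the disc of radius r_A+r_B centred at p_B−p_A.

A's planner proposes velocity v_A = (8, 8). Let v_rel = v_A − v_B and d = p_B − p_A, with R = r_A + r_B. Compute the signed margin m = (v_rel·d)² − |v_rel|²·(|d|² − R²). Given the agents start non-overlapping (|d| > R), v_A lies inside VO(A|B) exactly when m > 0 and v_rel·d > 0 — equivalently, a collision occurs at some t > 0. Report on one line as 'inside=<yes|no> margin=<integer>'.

d = (4, 19),  |d|² = 377;  R = 4+1 = 5,  c = 377−5² = 352
v_rel = (10, 3),  |v_rel|² = 109;  v_rel·d = (10)·(4) + (3)·(19) = 97
109·t² − 194·t + 352 = 0  ⇒  m = 97² − 109·352 = -28959
m = -28959 < 0,  v_rel·d = 97 > 0  ⇒  outside

inside=no margin=-28959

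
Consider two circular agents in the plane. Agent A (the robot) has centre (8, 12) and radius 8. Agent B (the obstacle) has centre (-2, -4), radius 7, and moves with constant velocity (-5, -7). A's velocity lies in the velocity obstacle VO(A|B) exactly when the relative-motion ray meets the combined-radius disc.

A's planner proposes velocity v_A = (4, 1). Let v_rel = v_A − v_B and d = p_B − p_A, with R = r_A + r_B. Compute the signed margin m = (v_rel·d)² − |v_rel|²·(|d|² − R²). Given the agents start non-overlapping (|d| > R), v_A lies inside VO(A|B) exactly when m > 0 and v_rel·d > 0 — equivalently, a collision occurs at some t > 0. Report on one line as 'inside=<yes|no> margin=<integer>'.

d = (-10, -16),  |d|² = 356;  R = 8+7 = 15,  c = 356−15² = 131
v_rel = (9, 8),  |v_rel|² = 145;  v_rel·d = (9)·(-10) + (8)·(-16) = -218
145·t² + 436·t + 131 = 0  ⇒  m = (-218)² − 145·131 = 28529
m = 28529 > 0,  v_rel·d = -218 < 0  ⇒  outside

inside=no margin=28529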